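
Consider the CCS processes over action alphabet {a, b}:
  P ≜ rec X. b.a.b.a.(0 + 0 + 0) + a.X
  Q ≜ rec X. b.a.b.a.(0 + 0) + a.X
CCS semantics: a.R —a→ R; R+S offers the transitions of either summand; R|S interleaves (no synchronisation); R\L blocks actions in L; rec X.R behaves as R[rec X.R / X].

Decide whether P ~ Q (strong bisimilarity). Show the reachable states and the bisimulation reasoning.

Reachable graph of P (5 states):
  u0 = rec X. b.a.b.a.(0 + 0 + 0) + a.X :: —a→ u0, —b→ u1
  u1 = a.b.a.(0 + 0 + 0) :: —a→ u2
  u2 = b.a.(0 + 0 + 0) :: —b→ u3
  u3 = a.(0 + 0 + 0) :: —a→ u4
  u4 = 0 + 0 + 0 :: ∅
Reachable graph of Q (5 states):
  v0 = rec X. b.a.b.a.(0 + 0) + a.X :: —a→ v0, —b→ v1
  v1 = a.b.a.(0 + 0) :: —a→ v2
  v2 = b.a.(0 + 0) :: —b→ v3
  v3 = a.(0 + 0) :: —a→ v4
  v4 = 0 + 0 :: ∅
Partition-refinement fixed point:
  B0 = {u0, v0}
  B1 = {u1, v1}
  B2 = {u2, v2}
  B3 = {u3, v3}
  B4 = {u4, v4}
u0 ∈ B0, v0 ∈ B0 → same block

P ~ Q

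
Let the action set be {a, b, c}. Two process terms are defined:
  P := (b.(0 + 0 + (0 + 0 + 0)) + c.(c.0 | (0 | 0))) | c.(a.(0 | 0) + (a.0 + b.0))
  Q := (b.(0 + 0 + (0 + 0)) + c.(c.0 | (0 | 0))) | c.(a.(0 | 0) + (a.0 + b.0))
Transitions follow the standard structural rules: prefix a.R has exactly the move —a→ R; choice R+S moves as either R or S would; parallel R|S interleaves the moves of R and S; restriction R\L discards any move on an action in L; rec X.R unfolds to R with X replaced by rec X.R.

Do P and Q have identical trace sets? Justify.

Reachable graph of P (16 states):
  s0 = (b.(0 + 0 + (0 + 0 + 0)) + c.(c.0 | (0 | 0))) | c.(a.(0 | 0) + (a.0 + b.0)) ⊢ --b--▸ s1, --c--▸ s2, --c--▸ s3
  s1 = (0 + 0 + (0 + 0 + 0)) | c.(a.(0 | 0) + (a.0 + b.0)) ⊢ --c--▸ s4
  s2 = (b.(0 + 0 + (0 + 0 + 0)) + c.(c.0 | (0 | 0))) | (a.(0 | 0) + (a.0 + b.0)) ⊢ --a--▸ s5, --a--▸ s6, --b--▸ s4, --b--▸ s6, --c--▸ s7
  s3 = c.0 | (0 | 0) | c.(a.(0 | 0) + (a.0 + b.0)) ⊢ --c--▸ s7, --c--▸ s8
  s4 = (0 + 0 + (0 + 0 + 0)) | (a.(0 | 0) + (a.0 + b.0)) ⊢ --a--▸ s10, --a--▸ s9, --b--▸ s10
  s5 = (b.(0 + 0 + (0 + 0 + 0)) + c.(c.0 | (0 | 0))) | (0 | 0) ⊢ --b--▸ s9, --c--▸ s11
  s6 = (b.(0 + 0 + (0 + 0 + 0)) + c.(c.0 | (0 | 0))) | 0 ⊢ --b--▸ s10, --c--▸ s12
  s7 = c.0 | (0 | 0) | (a.(0 | 0) + (a.0 + b.0)) ⊢ --a--▸ s11, --a--▸ s12, --b--▸ s12, --c--▸ s13
  s8 = 0 | (0 | 0) | c.(a.(0 | 0) + (a.0 + b.0)) ⊢ --c--▸ s13
  s9 = (0 + 0 + (0 + 0 + 0)) | (0 | 0) ⊢ (no moves)
  s10 = (0 + 0 + (0 + 0 + 0)) | 0 ⊢ (no moves)
  s11 = c.0 | (0 | 0) | (0 | 0) ⊢ --c--▸ s14
  s12 = c.0 | (0 | 0) | 0 ⊢ --c--▸ s15
  s13 = 0 | (0 | 0) | (a.(0 | 0) + (a.0 + b.0)) ⊢ --a--▸ s14, --a--▸ s15, --b--▸ s15
  s14 = 0 | (0 | 0) | (0 | 0) ⊢ (no moves)
  s15 = 0 | (0 | 0) | 0 ⊢ (no moves)
Reachable graph of Q (16 states):
  t0 = (b.(0 + 0 + (0 + 0)) + c.(c.0 | (0 | 0))) | c.(a.(0 | 0) + (a.0 + b.0)) ⊢ --b--▸ t1, --c--▸ t2, --c--▸ t3
  t1 = (0 + 0 + (0 + 0)) | c.(a.(0 | 0) + (a.0 + b.0)) ⊢ --c--▸ t4
  t2 = (b.(0 + 0 + (0 + 0)) + c.(c.0 | (0 | 0))) | (a.(0 | 0) + (a.0 + b.0)) ⊢ --a--▸ t5, --a--▸ t6, --b--▸ t4, --b--▸ t6, --c--▸ t7
  t3 = c.0 | (0 | 0) | c.(a.(0 | 0) + (a.0 + b.0)) ⊢ --c--▸ t7, --c--▸ t8
  t4 = (0 + 0 + (0 + 0)) | (a.(0 | 0) + (a.0 + b.0)) ⊢ --a--▸ t10, --a--▸ t9, --b--▸ t10
  t5 = (b.(0 + 0 + (0 + 0)) + c.(c.0 | (0 | 0))) | (0 | 0) ⊢ --b--▸ t9, --c--▸ t11
  t6 = (b.(0 + 0 + (0 + 0)) + c.(c.0 | (0 | 0))) | 0 ⊢ --b--▸ t10, --c--▸ t12
  t7 = c.0 | (0 | 0) | (a.(0 | 0) + (a.0 + b.0)) ⊢ --a--▸ t11, --a--▸ t12, --b--▸ t12, --c--▸ t13
  t8 = 0 | (0 | 0) | c.(a.(0 | 0) + (a.0 + b.0)) ⊢ --c--▸ t13
  t9 = (0 + 0 + (0 + 0)) | (0 | 0) ⊢ (no moves)
  t10 = (0 + 0 + (0 + 0)) | 0 ⊢ (no moves)
  t11 = c.0 | (0 | 0) | (0 | 0) ⊢ --c--▸ t14
  t12 = c.0 | (0 | 0) | 0 ⊢ --c--▸ t15
  t13 = 0 | (0 | 0) | (a.(0 | 0) + (a.0 + b.0)) ⊢ --a--▸ t14, --a--▸ t15, --b--▸ t15
  t14 = 0 | (0 | 0) | (0 | 0) ⊢ (no moves)
  t15 = 0 | (0 | 0) | 0 ⊢ (no moves)
Partition-refinement fixed point:
  B0 = {s0, t0}
  B1 = {s3, t3}
  B2 = {s1, s8, t1, t8}
  B3 = {s13, s4, t13, t4}
  B4 = {s10, s14, s15, s9, t10, t14, t15, t9}
  B5 = {s7, t7}
  B6 = {s11, s12, t11, t12}
  B7 = {s2, t2}
  B8 = {s5, s6, t5, t6}
s0 ∈ B0, t0 ∈ B0 → same block
Bisimilar ⇒ trace-equivalent.

trace-equivalent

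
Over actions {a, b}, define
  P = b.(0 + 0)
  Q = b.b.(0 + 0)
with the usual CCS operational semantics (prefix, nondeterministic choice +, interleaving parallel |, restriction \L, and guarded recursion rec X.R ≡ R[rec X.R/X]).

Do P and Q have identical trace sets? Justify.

NO — witness ⟨bb⟩

Reachable graph of P (2 states):
  p0 = b.(0 + 0) → ··b··> p1
  p1 = 0 + 0 → stopped
Reachable graph of Q (3 states):
  q0 = b.b.(0 + 0) → ··b··> q1
  q1 = b.(0 + 0) → ··b··> q2
  q2 = 0 + 0 → stopped
Trace ⟨bb⟩ through Q, begin at {q0}:
  step 1 (b): {q1}
  step 2 (b): {q2}
  — Q admits the full trace.
Trace ⟨bb⟩ through P, begin at {p0}:
  step 1 (b): {p1}
  step 2 (b): no successor for P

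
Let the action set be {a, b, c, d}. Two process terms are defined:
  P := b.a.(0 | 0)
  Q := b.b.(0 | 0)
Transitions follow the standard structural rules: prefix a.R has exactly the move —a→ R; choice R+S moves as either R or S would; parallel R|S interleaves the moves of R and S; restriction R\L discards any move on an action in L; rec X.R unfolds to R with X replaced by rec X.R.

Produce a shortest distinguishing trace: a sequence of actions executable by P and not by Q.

ba

P's transition system — 3 states:
  m0 = b.a.(0 | 0) has moves -b-> m1
  m1 = a.(0 | 0) has moves -a-> m2
  m2 = 0 | 0 has moves stopped
Q's transition system — 3 states:
  n0 = b.b.(0 | 0) has moves -b-> n1
  n1 = b.(0 | 0) has moves -b-> n2
  n2 = 0 | 0 has moves stopped
Trace ⟨ba⟩ through P, begin at {m0}:
  step 1 (b): {m1}
  step 2 (a): {m2}
  P completes σ.
Trace ⟨ba⟩ through Q, begin at {n0}:
  step 1 (b): {n1}
  step 2 (a): ∅ (Q stuck)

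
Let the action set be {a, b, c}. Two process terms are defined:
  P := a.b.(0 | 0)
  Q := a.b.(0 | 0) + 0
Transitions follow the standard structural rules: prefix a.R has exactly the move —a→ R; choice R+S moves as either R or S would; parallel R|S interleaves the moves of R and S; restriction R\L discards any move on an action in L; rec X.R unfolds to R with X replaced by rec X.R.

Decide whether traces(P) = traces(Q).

LTS(P): 3 reachable states
  m0 = a.b.(0 | 0) :: --a--▸ m1
  m1 = b.(0 | 0) :: --b--▸ m2
  m2 = 0 | 0 :: ∅
LTS(Q): 3 reachable states
  n0 = a.b.(0 | 0) + 0 :: --a--▸ n1
  n1 = b.(0 | 0) :: --b--▸ n2
  n2 = 0 | 0 :: ∅
Bisimilarity quotient blocks:
  B0 = {m0, n0}
  B1 = {m1, n1}
  B2 = {m2, n2}
m0 ∈ B0, n0 ∈ B0 → same block
Bisimilar ⇒ trace-equivalent.

YES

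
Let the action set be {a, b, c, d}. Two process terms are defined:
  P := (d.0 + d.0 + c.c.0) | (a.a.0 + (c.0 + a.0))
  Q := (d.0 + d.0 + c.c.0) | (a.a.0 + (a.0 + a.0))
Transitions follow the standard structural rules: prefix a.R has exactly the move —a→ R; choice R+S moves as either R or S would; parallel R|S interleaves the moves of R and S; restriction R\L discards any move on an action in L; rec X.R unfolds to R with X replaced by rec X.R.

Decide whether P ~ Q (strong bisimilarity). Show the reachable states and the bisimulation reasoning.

not bisimilar

Reachable graph of P (9 states):
  u0 = (d.0 + d.0 + c.c.0) | (a.a.0 + (c.0 + a.0)) :: -a-> u1, -a-> u2, -c-> u1, -c-> u3, -d-> u4
  u1 = (d.0 + d.0 + c.c.0) | 0 :: -c-> u5, -d-> u6
  u2 = (d.0 + d.0 + c.c.0) | a.0 :: -a-> u1, -c-> u7, -d-> u8
  u3 = c.0 | (a.a.0 + (c.0 + a.0)) :: -a-> u5, -a-> u7, -c-> u4, -c-> u5
  u4 = 0 | (a.a.0 + (c.0 + a.0)) :: -a-> u6, -a-> u8, -c-> u6
  u5 = c.0 | 0 :: -c-> u6
  u6 = 0 | 0 :: stopped
  u7 = c.0 | a.0 :: -a-> u5, -c-> u8
  u8 = 0 | a.0 :: -a-> u6
Reachable graph of Q (9 states):
  v0 = (d.0 + d.0 + c.c.0) | (a.a.0 + (a.0 + a.0)) :: -a-> v1, -a-> v2, -c-> v3, -d-> v4
  v1 = (d.0 + d.0 + c.c.0) | 0 :: -c-> v5, -d-> v6
  v2 = (d.0 + d.0 + c.c.0) | a.0 :: -a-> v1, -c-> v7, -d-> v8
  v3 = c.0 | (a.a.0 + (a.0 + a.0)) :: -a-> v5, -a-> v7, -c-> v4
  v4 = 0 | (a.a.0 + (a.0 + a.0)) :: -a-> v6, -a-> v8
  v5 = c.0 | 0 :: -c-> v6
  v6 = 0 | 0 :: stopped
  v7 = c.0 | a.0 :: -a-> v5, -c-> v8
  v8 = 0 | a.0 :: -a-> v6
Coarsest stable partition (strong bisimilarity classes):
  B0 = {u0}
  B1 = {u4}
  B2 = {u6, v6}
  B3 = {u8, v8}
  B4 = {u3}
  B5 = {u5, v5}
  B6 = {u7, v7}
  B7 = {u1, v1}
  B8 = {u2, v2}
  B9 = {v0}
  B10 = {v4}
  B11 = {v3}
u0 ∈ B0, v0 ∈ B9 → different blocks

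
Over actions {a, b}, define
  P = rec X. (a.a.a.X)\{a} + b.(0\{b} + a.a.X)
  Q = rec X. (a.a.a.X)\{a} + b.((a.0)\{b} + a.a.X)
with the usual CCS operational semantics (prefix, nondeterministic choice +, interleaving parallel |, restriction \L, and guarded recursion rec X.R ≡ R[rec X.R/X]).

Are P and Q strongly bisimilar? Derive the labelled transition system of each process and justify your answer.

not bisimilar

P's transition system — 3 states:
  u0 = rec X. (a.a.a.X)\{a} + b.(0\{b} + a.a.X) :: =b=> u1
  u1 = 0\{b} + a.a.(rec X. (a.a.a.X)\{a} + b.(0\{b} + a.a.X)) :: =a=> u2
  u2 = a.(rec X. (a.a.a.X)\{a} + b.(0\{b} + a.a.X)) :: =a=> u0
Q's transition system — 4 states:
  v0 = rec X. (a.a.a.X)\{a} + b.((a.0)\{b} + a.a.X) :: =b=> v1
  v1 = (a.0)\{b} + a.a.(rec X. (a.a.a.X)\{a} + b.((a.0)\{b} + a.a.X)) :: =a=> v2, =a=> v3
  v2 = 0\{b} :: stopped
  v3 = a.(rec X. (a.a.a.X)\{a} + b.((a.0)\{b} + a.a.X)) :: =a=> v0
Partition-refinement fixed point:
  B0 = {u0}
  B1 = {u1}
  B2 = {u2}
  B3 = {v0}
  B4 = {v1}
  B5 = {v2}
  B6 = {v3}
u0 ∈ B0, v0 ∈ B3 → different blocks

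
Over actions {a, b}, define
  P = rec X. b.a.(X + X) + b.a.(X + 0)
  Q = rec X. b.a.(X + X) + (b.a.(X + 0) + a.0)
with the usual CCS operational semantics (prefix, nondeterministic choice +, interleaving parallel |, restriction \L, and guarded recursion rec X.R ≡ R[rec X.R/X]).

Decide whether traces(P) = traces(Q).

traces(P) ≠ traces(Q) — witness ⟨a⟩

LTS(P): 5 reachable states
  p0 = rec X. b.a.(X + X) + b.a.(X + 0) ⊢ =b=> p1, =b=> p2
  p1 = a.((rec X. b.a.(X + X) + b.a.(X + 0)) + (rec X. b.a.(X + X) + b.a.(X + 0))) ⊢ =a=> p3
  p2 = a.((rec X. b.a.(X + X) + b.a.(X + 0)) + 0) ⊢ =a=> p4
  p3 = (rec X. b.a.(X + X) + b.a.(X + 0)) + (rec X. b.a.(X + X) + b.a.(X + 0)) ⊢ =b=> p1, =b=> p2
  p4 = (rec X. b.a.(X + X) + b.a.(X + 0)) + 0 ⊢ =b=> p1, =b=> p2
LTS(Q): 6 reachable states
  q0 = rec X. b.a.(X + X) + (b.a.(X + 0) + a.0) ⊢ =a=> q1, =b=> q2, =b=> q3
  q1 = 0 ⊢ deadlocked
  q2 = a.((rec X. b.a.(X + X) + (b.a.(X + 0) + a.0)) + (rec X. b.a.(X + X) + (b.a.(X + 0) + a.0))) ⊢ =a=> q4
  q3 = a.((rec X. b.a.(X + X) + (b.a.(X + 0) + a.0)) + 0) ⊢ =a=> q5
  q4 = (rec X. b.a.(X + X) + (b.a.(X + 0) + a.0)) + (rec X. b.a.(X + X) + (b.a.(X + 0) + a.0)) ⊢ =a=> q1, =b=> q2, =b=> q3
  q5 = (rec X. b.a.(X + X) + (b.a.(X + 0) + a.0)) + 0 ⊢ =a=> q1, =b=> q2, =b=> q3
Trace ⟨a⟩ through Q, begin at {q0}:
  after a @ step 1: {q1}
  ✓ Q
Trace ⟨a⟩ through P, begin at {p0}:
  after a @ step 1: no successor for P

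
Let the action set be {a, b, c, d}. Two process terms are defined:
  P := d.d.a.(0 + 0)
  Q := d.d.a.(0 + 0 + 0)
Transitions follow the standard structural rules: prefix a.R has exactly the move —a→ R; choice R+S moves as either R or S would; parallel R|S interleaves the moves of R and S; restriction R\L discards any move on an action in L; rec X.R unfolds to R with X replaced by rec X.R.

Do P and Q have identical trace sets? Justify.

trace-equivalent

LTS(P): 4 reachable states
  p0 = d.d.a.(0 + 0) has moves =d=> p1
  p1 = d.a.(0 + 0) has moves =d=> p2
  p2 = a.(0 + 0) has moves =a=> p3
  p3 = 0 + 0 has moves ∅
LTS(Q): 4 reachable states
  q0 = d.d.a.(0 + 0 + 0) has moves =d=> q1
  q1 = d.a.(0 + 0 + 0) has moves =d=> q2
  q2 = a.(0 + 0 + 0) has moves =a=> q3
  q3 = 0 + 0 + 0 has moves ∅
Partition-refinement fixed point:
  B0 = {p0, q0}
  B1 = {p1, q1}
  B2 = {p2, q2}
  B3 = {p3, q3}
p0 ∈ B0, q0 ∈ B0 → same block
Bisimilar ⇒ trace-equivalent.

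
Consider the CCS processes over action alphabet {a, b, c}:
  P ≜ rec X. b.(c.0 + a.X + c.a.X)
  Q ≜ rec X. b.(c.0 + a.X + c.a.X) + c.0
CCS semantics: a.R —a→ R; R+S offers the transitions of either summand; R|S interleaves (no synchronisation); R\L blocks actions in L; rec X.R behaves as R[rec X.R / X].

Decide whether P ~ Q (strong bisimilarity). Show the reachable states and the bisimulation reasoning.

not bisimilar

LTS(P): 4 reachable states
  p0 = rec X. b.(c.0 + a.X + c.a.X) | ··b··> p1
  p1 = c.0 + a.(rec X. b.(c.0 + a.X + c.a.X)) + c.a.(rec X. b.(c.0 + a.X + c.a.X)) | ··a··> p0, ··c··> p2, ··c··> p3
  p2 = 0 | deadlocked
  p3 = a.(rec X. b.(c.0 + a.X + c.a.X)) | ··a··> p0
LTS(Q): 4 reachable states
  q0 = rec X. b.(c.0 + a.X + c.a.X) + c.0 | ··b··> q1, ··c··> q2
  q1 = c.0 + a.(rec X. b.(c.0 + a.X + c.a.X) + c.0) + c.a.(rec X. b.(c.0 + a.X + c.a.X) + c.0) | ··a··> q0, ··c··> q2, ··c··> q3
  q2 = 0 | deadlocked
  q3 = a.(rec X. b.(c.0 + a.X + c.a.X) + c.0) | ··a··> q0
Partition-refinement fixed point:
  B0 = {p0}
  B1 = {p1}
  B2 = {p3}
  B3 = {p2, q2}
  B4 = {q0}
  B5 = {q1}
  B6 = {q3}
p0 ∈ B0, q0 ∈ B4 → different blocks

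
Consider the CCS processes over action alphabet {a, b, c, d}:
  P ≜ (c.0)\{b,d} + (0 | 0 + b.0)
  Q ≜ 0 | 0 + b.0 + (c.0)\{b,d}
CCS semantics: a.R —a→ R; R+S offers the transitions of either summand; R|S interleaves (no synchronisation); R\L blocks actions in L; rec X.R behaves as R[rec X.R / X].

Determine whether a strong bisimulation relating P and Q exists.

P ~ Q

Reachable graph of P (3 states):
  s0 = (c.0)\{b,d} + (0 | 0 + b.0) → ··b··> s1, ··c··> s2
  s1 = 0 → ·
  s2 = 0\{b,d} → ·
Reachable graph of Q (3 states):
  t0 = 0 | 0 + b.0 + (c.0)\{b,d} → ··b··> t1, ··c··> t2
  t1 = 0 → ·
  t2 = 0\{b,d} → ·
Coarsest stable partition (strong bisimilarity classes):
  B0 = {s0, t0}
  B1 = {s1, s2, t1, t2}
s0 ∈ B0, t0 ∈ B0 → same block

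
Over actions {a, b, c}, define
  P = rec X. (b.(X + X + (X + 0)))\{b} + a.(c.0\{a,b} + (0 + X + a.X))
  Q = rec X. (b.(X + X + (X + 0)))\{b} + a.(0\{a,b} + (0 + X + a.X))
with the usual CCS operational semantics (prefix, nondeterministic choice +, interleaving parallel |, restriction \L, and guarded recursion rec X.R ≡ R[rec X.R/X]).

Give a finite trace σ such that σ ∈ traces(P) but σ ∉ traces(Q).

LTS(P): 3 reachable states
  m0 = rec X. (b.(X + X + (X + 0)))\{b} + a.(c.0\{a,b} + (0 + X + a.X)) ⊢ ··a··> m1
  m1 = c.0\{a,b} + (0 + (rec X. (b.(X + X + (X + 0)))\{b} + a.(c.0\{a,b} + (0 + X + a.X))) + a.(rec X. (b.(X + X + (X + 0)))\{b} + a.(c.0\{a,b} + (0 + X + a.X)))) ⊢ ··a··> m0, ··a··> m1, ··c··> m2
  m2 = 0\{a,b} ⊢ stopped
LTS(Q): 2 reachable states
  n0 = rec X. (b.(X + X + (X + 0)))\{b} + a.(0\{a,b} + (0 + X + a.X)) ⊢ ··a··> n1
  n1 = 0\{a,b} + (0 + (rec X. (b.(X + X + (X + 0)))\{b} + a.(0\{a,b} + (0 + X + a.X))) + a.(rec X. (b.(X + X + (X + 0)))\{b} + a.(0\{a,b} + (0 + X + a.X)))) ⊢ ··a··> n0, ··a··> n1
Trace ⟨ac⟩ through P, begin at {m0}:
  [1] a ⇒ {m1}
  [2] c ⇒ {m2}
  — P admits the full trace.
Trace ⟨ac⟩ through Q, begin at {n0}:
  [1] a ⇒ {n1}
  [2] c ⇒ no successor for Q

ac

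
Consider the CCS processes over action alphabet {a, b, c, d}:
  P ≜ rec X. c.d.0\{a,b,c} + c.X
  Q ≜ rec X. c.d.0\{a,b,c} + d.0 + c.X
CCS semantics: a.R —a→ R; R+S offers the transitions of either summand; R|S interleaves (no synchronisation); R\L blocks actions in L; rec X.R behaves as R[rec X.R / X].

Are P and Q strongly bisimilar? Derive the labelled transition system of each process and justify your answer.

P ≁ Q

LTS(P): 3 reachable states
  u0 = rec X. c.d.0\{a,b,c} + c.X ⊢ —c→ u0, —c→ u1
  u1 = d.0\{a,b,c} ⊢ —d→ u2
  u2 = 0\{a,b,c} ⊢ deadlocked
LTS(Q): 4 reachable states
  v0 = rec X. c.d.0\{a,b,c} + d.0 + c.X ⊢ —c→ v0, —c→ v1, —d→ v2
  v1 = d.0\{a,b,c} ⊢ —d→ v3
  v2 = 0 ⊢ deadlocked
  v3 = 0\{a,b,c} ⊢ deadlocked
Coarsest stable partition (strong bisimilarity classes):
  B0 = {u0}
  B1 = {u1, v1}
  B2 = {u2, v2, v3}
  B3 = {v0}
u0 ∈ B0, v0 ∈ B3 → different blocks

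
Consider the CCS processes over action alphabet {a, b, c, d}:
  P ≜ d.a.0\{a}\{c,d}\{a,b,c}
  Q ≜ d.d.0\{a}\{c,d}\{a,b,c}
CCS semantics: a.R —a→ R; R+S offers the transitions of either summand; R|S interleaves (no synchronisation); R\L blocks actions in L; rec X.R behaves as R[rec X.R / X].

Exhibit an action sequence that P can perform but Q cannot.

P's transition system — 3 states:
  m0 = d.a.0\{a}\{c,d}\{a,b,c} ⊢ -d-> m1
  m1 = a.0\{a}\{c,d}\{a,b,c} ⊢ -a-> m2
  m2 = 0\{a}\{c,d}\{a,b,c} ⊢ (no moves)
Q's transition system — 3 states:
  n0 = d.d.0\{a}\{c,d}\{a,b,c} ⊢ -d-> n1
  n1 = d.0\{a}\{c,d}\{a,b,c} ⊢ -d-> n2
  n2 = 0\{a}\{c,d}\{a,b,c} ⊢ (no moves)
Executing da from P (initial set {m0}):
  [1] d ⇒ {m1}
  [2] a ⇒ {m2}
  P completes σ.
Executing da from Q (initial set {n0}):
  [1] d ⇒ {n1}
  [2] a ⇒ ∅  — Q cannot continue

da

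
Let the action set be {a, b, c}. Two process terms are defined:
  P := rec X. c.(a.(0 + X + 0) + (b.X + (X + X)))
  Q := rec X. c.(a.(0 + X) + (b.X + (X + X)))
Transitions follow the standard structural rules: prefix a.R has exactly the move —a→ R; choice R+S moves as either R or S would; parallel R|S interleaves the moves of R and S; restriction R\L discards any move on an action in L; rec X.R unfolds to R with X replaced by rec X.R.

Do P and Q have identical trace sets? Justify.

LTS(P): 3 reachable states
  s0 = rec X. c.(a.(0 + X + 0) + (b.X + (X + X))) | --c--▸ s1
  s1 = a.(0 + (rec X. c.(a.(0 + X + 0) + (b.X + (X + X)))) + 0) + (b.(rec X. c.(a.(0 + X + 0) + (b.X + (X + X)))) + ((rec X. c.(a.(0 + X + 0) + (b.X + (X + X)))) + (rec X. c.(a.(0 + X + 0) + (b.X + (X + X)))))) | --a--▸ s2, --b--▸ s0, --c--▸ s1
  s2 = 0 + (rec X. c.(a.(0 + X + 0) + (b.X + (X + X)))) + 0 | --c--▸ s1
LTS(Q): 3 reachable states
  t0 = rec X. c.(a.(0 + X) + (b.X + (X + X))) | --c--▸ t1
  t1 = a.(0 + (rec X. c.(a.(0 + X) + (b.X + (X + X))))) + (b.(rec X. c.(a.(0 + X) + (b.X + (X + X)))) + ((rec X. c.(a.(0 + X) + (b.X + (X + X)))) + (rec X. c.(a.(0 + X) + (b.X + (X + X)))))) | --a--▸ t2, --b--▸ t0, --c--▸ t1
  t2 = 0 + (rec X. c.(a.(0 + X) + (b.X + (X + X)))) | --c--▸ t1
Bisimilarity quotient blocks:
  B0 = {s0, s2, t0, t2}
  B1 = {s1, t1}
s0 ∈ B0, t0 ∈ B0 → same block
Bisimilar ⇒ trace-equivalent.

traces(P) = traces(Q)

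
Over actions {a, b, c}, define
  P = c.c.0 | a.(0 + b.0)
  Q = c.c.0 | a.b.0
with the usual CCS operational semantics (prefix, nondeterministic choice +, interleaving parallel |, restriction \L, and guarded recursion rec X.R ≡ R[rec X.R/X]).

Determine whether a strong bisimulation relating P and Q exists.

P ~ Q

P's transition system — 9 states:
  m0 = c.c.0 | a.(0 + b.0) → -a-> m1, -c-> m2
  m1 = c.c.0 | (0 + b.0) → -b-> m3, -c-> m4
  m2 = c.0 | a.(0 + b.0) → -a-> m4, -c-> m5
  m3 = c.c.0 | 0 → -c-> m6
  m4 = c.0 | (0 + b.0) → -b-> m6, -c-> m7
  m5 = 0 | a.(0 + b.0) → -a-> m7
  m6 = c.0 | 0 → -c-> m8
  m7 = 0 | (0 + b.0) → -b-> m8
  m8 = 0 | 0 → (no moves)
Q's transition system — 9 states:
  n0 = c.c.0 | a.b.0 → -a-> n1, -c-> n2
  n1 = c.c.0 | b.0 → -b-> n3, -c-> n4
  n2 = c.0 | a.b.0 → -a-> n4, -c-> n5
  n3 = c.c.0 | 0 → -c-> n6
  n4 = c.0 | b.0 → -b-> n6, -c-> n7
  n5 = 0 | a.b.0 → -a-> n7
  n6 = c.0 | 0 → -c-> n8
  n7 = 0 | b.0 → -b-> n8
  n8 = 0 | 0 → (no moves)
Coarsest stable partition (strong bisimilarity classes):
  B0 = {m0, n0}
  B1 = {m1, n1}
  B2 = {m3, n3}
  B3 = {m6, n6}
  B4 = {m8, n8}
  B5 = {m4, n4}
  B6 = {m7, n7}
  B7 = {m2, n2}
  B8 = {m5, n5}
m0 ∈ B0, n0 ∈ B0 → same block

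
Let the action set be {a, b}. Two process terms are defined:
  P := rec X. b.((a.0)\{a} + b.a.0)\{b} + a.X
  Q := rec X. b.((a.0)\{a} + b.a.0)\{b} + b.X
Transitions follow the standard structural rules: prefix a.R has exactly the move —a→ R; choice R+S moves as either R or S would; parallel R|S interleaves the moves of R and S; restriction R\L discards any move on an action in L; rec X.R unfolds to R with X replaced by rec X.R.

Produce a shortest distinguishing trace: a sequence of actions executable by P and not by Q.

a

Reachable graph of P (2 states):
  m0 = rec X. b.((a.0)\{a} + b.a.0)\{b} + a.X ⊢ --a--▸ m0, --b--▸ m1
  m1 = ((a.0)\{a} + b.a.0)\{b} ⊢ deadlocked
Reachable graph of Q (2 states):
  n0 = rec X. b.((a.0)\{a} + b.a.0)\{b} + b.X ⊢ --b--▸ n0, --b--▸ n1
  n1 = ((a.0)\{a} + b.a.0)\{b} ⊢ deadlocked
Trace ⟨a⟩ through P, begin at {m0}:
  after a @ step 1: {m0}
  ✓ P
Trace ⟨a⟩ through Q, begin at {n0}:
  after a @ step 1: ∅  — Q cannot continue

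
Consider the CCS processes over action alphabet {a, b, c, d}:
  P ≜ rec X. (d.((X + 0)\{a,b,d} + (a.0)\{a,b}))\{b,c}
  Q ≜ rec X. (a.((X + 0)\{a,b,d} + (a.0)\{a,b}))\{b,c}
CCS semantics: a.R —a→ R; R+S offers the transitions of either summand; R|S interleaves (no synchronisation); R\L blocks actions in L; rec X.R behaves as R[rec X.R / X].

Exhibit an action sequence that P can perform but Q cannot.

Reachable graph of P (2 states):
  s0 = rec X. (d.((X + 0)\{a,b,d} + (a.0)\{a,b}))\{b,c} ⊢ =d=> s1
  s1 = (((rec X. (d.((X + 0)\{a,b,d} + (a.0)\{a,b}))\{b,c}) + 0)\{a,b,d} + (a.0)\{a,b})\{b,c} ⊢ deadlocked
Reachable graph of Q (2 states):
  t0 = rec X. (a.((X + 0)\{a,b,d} + (a.0)\{a,b}))\{b,c} ⊢ =a=> t1
  t1 = (((rec X. (a.((X + 0)\{a,b,d} + (a.0)\{a,b}))\{b,c}) + 0)\{a,b,d} + (a.0)\{a,b})\{b,c} ⊢ deadlocked
Run σ = ⟨d⟩ on P: start {s0}
  [1] d ⇒ {s1}
  P completes σ.
Run σ = ⟨d⟩ on Q: start {t0}
  [1] d ⇒ ∅  — Q cannot continue

d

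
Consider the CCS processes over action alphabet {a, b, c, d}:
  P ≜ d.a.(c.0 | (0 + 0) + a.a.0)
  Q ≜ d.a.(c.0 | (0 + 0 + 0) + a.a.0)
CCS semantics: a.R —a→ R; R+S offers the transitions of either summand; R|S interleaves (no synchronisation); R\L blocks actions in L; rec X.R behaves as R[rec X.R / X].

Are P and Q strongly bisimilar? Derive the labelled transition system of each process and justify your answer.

Reachable graph of P (6 states):
  p0 = d.a.(c.0 | (0 + 0) + a.a.0) has moves -d-> p1
  p1 = a.(c.0 | (0 + 0) + a.a.0) has moves -a-> p2
  p2 = c.0 | (0 + 0) + a.a.0 has moves -a-> p3, -c-> p4
  p3 = a.0 has moves -a-> p5
  p4 = 0 | (0 + 0) has moves deadlocked
  p5 = 0 has moves deadlocked
Reachable graph of Q (6 states):
  q0 = d.a.(c.0 | (0 + 0 + 0) + a.a.0) has moves -d-> q1
  q1 = a.(c.0 | (0 + 0 + 0) + a.a.0) has moves -a-> q2
  q2 = c.0 | (0 + 0 + 0) + a.a.0 has moves -a-> q3, -c-> q4
  q3 = a.0 has moves -a-> q5
  q4 = 0 | (0 + 0 + 0) has moves deadlocked
  q5 = 0 has moves deadlocked
Partition-refinement fixed point:
  B0 = {p0, q0}
  B1 = {p1, q1}
  B2 = {p2, q2}
  B3 = {p4, p5, q4, q5}
  B4 = {p3, q3}
p0 ∈ B0, q0 ∈ B0 → same block

P ~ Q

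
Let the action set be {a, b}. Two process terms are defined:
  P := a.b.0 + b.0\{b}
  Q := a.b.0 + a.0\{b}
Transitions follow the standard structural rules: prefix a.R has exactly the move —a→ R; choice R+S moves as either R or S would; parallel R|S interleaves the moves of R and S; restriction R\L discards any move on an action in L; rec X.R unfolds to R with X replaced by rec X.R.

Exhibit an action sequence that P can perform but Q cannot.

b

P's transition system — 4 states:
  u0 = a.b.0 + b.0\{b} has moves ··a··> u1, ··b··> u2
  u1 = b.0 has moves ··b··> u3
  u2 = 0\{b} has moves stopped
  u3 = 0 has moves stopped
Q's transition system — 4 states:
  v0 = a.b.0 + a.0\{b} has moves ··a··> v1, ··a··> v2
  v1 = 0\{b} has moves stopped
  v2 = b.0 has moves ··b··> v3
  v3 = 0 has moves stopped
Executing b from P (initial set {u0}):
  step 1 (b): {u2}
  — P admits the full trace.
Executing b from Q (initial set {v0}):
  step 1 (b): ∅  — Q cannot continue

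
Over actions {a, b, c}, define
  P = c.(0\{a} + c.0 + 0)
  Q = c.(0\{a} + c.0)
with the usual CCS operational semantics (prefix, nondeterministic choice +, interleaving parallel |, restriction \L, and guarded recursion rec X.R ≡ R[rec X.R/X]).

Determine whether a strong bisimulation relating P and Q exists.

P ~ Q

LTS(P): 3 reachable states
  u0 = c.(0\{a} + c.0 + 0) ⊢ -c-> u1
  u1 = 0\{a} + c.0 + 0 ⊢ -c-> u2
  u2 = 0 ⊢ ∅
LTS(Q): 3 reachable states
  v0 = c.(0\{a} + c.0) ⊢ -c-> v1
  v1 = 0\{a} + c.0 ⊢ -c-> v2
  v2 = 0 ⊢ ∅
Coarsest stable partition (strong bisimilarity classes):
  B0 = {u0, v0}
  B1 = {u1, v1}
  B2 = {u2, v2}
u0 ∈ B0, v0 ∈ B0 → same block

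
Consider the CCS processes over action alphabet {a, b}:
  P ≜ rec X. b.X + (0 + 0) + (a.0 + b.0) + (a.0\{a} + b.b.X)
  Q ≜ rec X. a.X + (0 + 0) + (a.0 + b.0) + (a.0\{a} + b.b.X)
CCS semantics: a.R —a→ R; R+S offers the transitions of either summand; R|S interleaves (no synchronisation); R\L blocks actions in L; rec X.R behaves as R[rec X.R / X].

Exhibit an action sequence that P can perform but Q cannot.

LTS(P): 4 reachable states
  u0 = rec X. b.X + (0 + 0) + (a.0 + b.0) + (a.0\{a} + b.b.X) :: =a=> u1, =a=> u2, =b=> u0, =b=> u1, =b=> u3
  u1 = 0 :: deadlocked
  u2 = 0\{a} :: deadlocked
  u3 = b.(rec X. b.X + (0 + 0) + (a.0 + b.0) + (a.0\{a} + b.b.X)) :: =b=> u0
LTS(Q): 4 reachable states
  v0 = rec X. a.X + (0 + 0) + (a.0 + b.0) + (a.0\{a} + b.b.X) :: =a=> v0, =a=> v1, =a=> v2, =b=> v1, =b=> v3
  v1 = 0 :: deadlocked
  v2 = 0\{a} :: deadlocked
  v3 = b.(rec X. a.X + (0 + 0) + (a.0 + b.0) + (a.0\{a} + b.b.X)) :: =b=> v0
Executing ba from P (initial set {u0}):
  [1] b ⇒ {u0, u1, u3}
  [2] a ⇒ {u1, u2}
  P completes σ.
Executing ba from Q (initial set {v0}):
  [1] b ⇒ {v1, v3}
  [2] a ⇒ no successor for Q

ba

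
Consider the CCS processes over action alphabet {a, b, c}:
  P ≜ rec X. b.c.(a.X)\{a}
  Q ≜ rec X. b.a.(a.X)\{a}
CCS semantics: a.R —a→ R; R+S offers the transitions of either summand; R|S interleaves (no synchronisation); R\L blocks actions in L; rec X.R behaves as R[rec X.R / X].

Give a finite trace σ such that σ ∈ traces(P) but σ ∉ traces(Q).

bc

Reachable graph of P (3 states):
  p0 = rec X. b.c.(a.X)\{a} ⊢ ··b··> p1
  p1 = c.(a.(rec X. b.c.(a.X)\{a}))\{a} ⊢ ··c··> p2
  p2 = (a.(rec X. b.c.(a.X)\{a}))\{a} ⊢ ·
Reachable graph of Q (3 states):
  q0 = rec X. b.a.(a.X)\{a} ⊢ ··b··> q1
  q1 = a.(a.(rec X. b.a.(a.X)\{a}))\{a} ⊢ ··a··> q2
  q2 = (a.(rec X. b.a.(a.X)\{a}))\{a} ⊢ ·
Executing bc from P (initial set {p0}):
  step 1 (b): {p1}
  step 2 (c): {p2}
  P completes σ.
Executing bc from Q (initial set {q0}):
  step 1 (b): {q1}
  step 2 (c): ∅ (Q stuck)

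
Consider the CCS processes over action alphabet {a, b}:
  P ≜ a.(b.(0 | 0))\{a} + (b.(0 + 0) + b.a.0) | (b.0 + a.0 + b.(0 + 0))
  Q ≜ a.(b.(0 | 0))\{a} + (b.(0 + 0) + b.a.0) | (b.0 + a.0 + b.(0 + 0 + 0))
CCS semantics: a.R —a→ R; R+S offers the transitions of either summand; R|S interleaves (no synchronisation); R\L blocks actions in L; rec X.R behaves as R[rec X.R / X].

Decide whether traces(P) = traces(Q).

YES

Reachable graph of P (14 states):
  s0 = a.(b.(0 | 0))\{a} + (b.(0 + 0) + b.a.0) | (b.0 + a.0 + b.(0 + 0)) :: ··a··> s1, ··a··> s2, ··b··> s1, ··b··> s3, ··b··> s4, ··b··> s5
  s1 = (b.(0 + 0) + b.a.0) | 0 :: ··b··> s6, ··b··> s7
  s2 = (b.(0 | 0))\{a} :: ··b··> s8
  s3 = (0 + 0) | (b.0 + a.0 + b.(0 + 0)) :: ··a··> s6, ··b··> s6, ··b··> s9
  s4 = (b.(0 + 0) + b.a.0) | (0 + 0) :: ··b··> s10, ··b··> s9
  s5 = a.0 | (b.0 + a.0 + b.(0 + 0)) :: ··a··> s11, ··a··> s7, ··b··> s10, ··b··> s7
  s6 = (0 + 0) | 0 :: (no moves)
  s7 = a.0 | 0 :: ··a··> s12
  s8 = (0 | 0)\{a} :: (no moves)
  s9 = (0 + 0) | (0 + 0) :: (no moves)
  s10 = a.0 | (0 + 0) :: ··a··> s13
  s11 = 0 | (b.0 + a.0 + b.(0 + 0)) :: ··a··> s12, ··b··> s12, ··b··> s13
  s12 = 0 | 0 :: (no moves)
  s13 = 0 | (0 + 0) :: (no moves)
Reachable graph of Q (14 states):
  t0 = a.(b.(0 | 0))\{a} + (b.(0 + 0) + b.a.0) | (b.0 + a.0 + b.(0 + 0 + 0)) :: ··a··> t1, ··a··> t2, ··b··> t1, ··b··> t3, ··b··> t4, ··b··> t5
  t1 = (b.(0 + 0) + b.a.0) | 0 :: ··b··> t6, ··b··> t7
  t2 = (b.(0 | 0))\{a} :: ··b··> t8
  t3 = (0 + 0) | (b.0 + a.0 + b.(0 + 0 + 0)) :: ··a··> t6, ··b··> t6, ··b··> t9
  t4 = (b.(0 + 0) + b.a.0) | (0 + 0 + 0) :: ··b··> t10, ··b··> t9
  t5 = a.0 | (b.0 + a.0 + b.(0 + 0 + 0)) :: ··a··> t11, ··a··> t7, ··b··> t10, ··b··> t7
  t6 = (0 + 0) | 0 :: (no moves)
  t7 = a.0 | 0 :: ··a··> t12
  t8 = (0 | 0)\{a} :: (no moves)
  t9 = (0 + 0) | (0 + 0 + 0) :: (no moves)
  t10 = a.0 | (0 + 0 + 0) :: ··a··> t13
  t11 = 0 | (b.0 + a.0 + b.(0 + 0 + 0)) :: ··a··> t12, ··b··> t12, ··b··> t13
  t12 = 0 | 0 :: (no moves)
  t13 = 0 | (0 + 0 + 0) :: (no moves)
Bisimilarity quotient blocks:
  B0 = {s0, t0}
  B1 = {s1, s4, t1, t4}
  B2 = {s10, s7, t10, t7}
  B3 = {s12, s13, s6, s8, s9, t12, t13, t6, t8, t9}
  B4 = {s2, t2}
  B5 = {s5, t5}
  B6 = {s11, s3, t11, t3}
s0 ∈ B0, t0 ∈ B0 → same block
Bisimilar ⇒ trace-equivalent.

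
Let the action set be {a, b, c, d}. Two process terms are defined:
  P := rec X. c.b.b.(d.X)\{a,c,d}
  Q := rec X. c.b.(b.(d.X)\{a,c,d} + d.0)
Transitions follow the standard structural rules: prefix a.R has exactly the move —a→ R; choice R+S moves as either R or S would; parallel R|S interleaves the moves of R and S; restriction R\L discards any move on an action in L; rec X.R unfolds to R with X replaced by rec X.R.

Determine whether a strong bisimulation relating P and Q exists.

NO

LTS(P): 4 reachable states
  u0 = rec X. c.b.b.(d.X)\{a,c,d} :: —c→ u1
  u1 = b.b.(d.(rec X. c.b.b.(d.X)\{a,c,d}))\{a,c,d} :: —b→ u2
  u2 = b.(d.(rec X. c.b.b.(d.X)\{a,c,d}))\{a,c,d} :: —b→ u3
  u3 = (d.(rec X. c.b.b.(d.X)\{a,c,d}))\{a,c,d} :: ∅
LTS(Q): 5 reachable states
  v0 = rec X. c.b.(b.(d.X)\{a,c,d} + d.0) :: —c→ v1
  v1 = b.(b.(d.(rec X. c.b.(b.(d.X)\{a,c,d} + d.0)))\{a,c,d} + d.0) :: —b→ v2
  v2 = b.(d.(rec X. c.b.(b.(d.X)\{a,c,d} + d.0)))\{a,c,d} + d.0 :: —b→ v3, —d→ v4
  v3 = (d.(rec X. c.b.(b.(d.X)\{a,c,d} + d.0)))\{a,c,d} :: ∅
  v4 = 0 :: ∅
Bisimilarity quotient blocks:
  B0 = {u0}
  B1 = {u1}
  B2 = {u2}
  B3 = {u3, v3, v4}
  B4 = {v0}
  B5 = {v1}
  B6 = {v2}
u0 ∈ B0, v0 ∈ B4 → different blocks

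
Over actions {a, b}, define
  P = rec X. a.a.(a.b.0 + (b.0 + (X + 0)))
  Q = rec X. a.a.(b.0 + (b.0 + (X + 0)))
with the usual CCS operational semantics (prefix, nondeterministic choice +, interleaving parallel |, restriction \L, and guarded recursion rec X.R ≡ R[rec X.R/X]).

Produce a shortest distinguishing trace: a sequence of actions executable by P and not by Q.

P's transition system — 5 states:
  m0 = rec X. a.a.(a.b.0 + (b.0 + (X + 0))) :: -a-> m1
  m1 = a.(a.b.0 + (b.0 + ((rec X. a.a.(a.b.0 + (b.0 + (X + 0)))) + 0))) :: -a-> m2
  m2 = a.b.0 + (b.0 + ((rec X. a.a.(a.b.0 + (b.0 + (X + 0)))) + 0)) :: -a-> m1, -a-> m3, -b-> m4
  m3 = b.0 :: -b-> m4
  m4 = 0 :: (no moves)
Q's transition system — 4 states:
  n0 = rec X. a.a.(b.0 + (b.0 + (X + 0))) :: -a-> n1
  n1 = a.(b.0 + (b.0 + ((rec X. a.a.(b.0 + (b.0 + (X + 0)))) + 0))) :: -a-> n2
  n2 = b.0 + (b.0 + ((rec X. a.a.(b.0 + (b.0 + (X + 0)))) + 0)) :: -a-> n1, -b-> n3
  n3 = 0 :: (no moves)
Executing aaab from P (initial set {m0}):
  step 1 (a): {m1}
  step 2 (a): {m2}
  step 3 (a): {m1, m3}
  step 4 (b): {m4}
  — P admits the full trace.
Executing aaab from Q (initial set {n0}):
  step 1 (a): {n1}
  step 2 (a): {n2}
  step 3 (a): {n1}
  step 4 (b): no successor for Q

aaab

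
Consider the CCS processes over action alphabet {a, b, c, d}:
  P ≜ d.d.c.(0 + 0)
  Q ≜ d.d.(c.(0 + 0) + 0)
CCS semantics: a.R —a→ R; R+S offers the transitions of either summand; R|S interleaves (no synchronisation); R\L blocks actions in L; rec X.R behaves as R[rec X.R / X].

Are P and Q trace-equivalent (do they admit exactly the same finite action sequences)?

P's transition system — 4 states:
  m0 = d.d.c.(0 + 0) ⊢ —d→ m1
  m1 = d.c.(0 + 0) ⊢ —d→ m2
  m2 = c.(0 + 0) ⊢ —c→ m3
  m3 = 0 + 0 ⊢ ∅
Q's transition system — 4 states:
  n0 = d.d.(c.(0 + 0) + 0) ⊢ —d→ n1
  n1 = d.(c.(0 + 0) + 0) ⊢ —d→ n2
  n2 = c.(0 + 0) + 0 ⊢ —c→ n3
  n3 = 0 + 0 ⊢ ∅
Coarsest stable partition (strong bisimilarity classes):
  B0 = {m0, n0}
  B1 = {m1, n1}
  B2 = {m2, n2}
  B3 = {m3, n3}
m0 ∈ B0, n0 ∈ B0 → same block
Bisimilar ⇒ trace-equivalent.

traces(P) = traces(Q)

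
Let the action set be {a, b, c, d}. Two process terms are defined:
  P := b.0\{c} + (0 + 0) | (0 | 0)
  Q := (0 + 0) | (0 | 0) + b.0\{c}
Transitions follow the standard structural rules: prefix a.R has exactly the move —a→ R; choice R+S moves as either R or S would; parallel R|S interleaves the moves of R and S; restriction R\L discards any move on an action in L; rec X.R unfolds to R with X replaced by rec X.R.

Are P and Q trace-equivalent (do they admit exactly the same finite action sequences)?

P's transition system — 2 states:
  m0 = b.0\{c} + (0 + 0) | (0 | 0) :: —b→ m1
  m1 = 0\{c} :: (no moves)
Q's transition system — 2 states:
  n0 = (0 + 0) | (0 | 0) + b.0\{c} :: —b→ n1
  n1 = 0\{c} :: (no moves)
Coarsest stable partition (strong bisimilarity classes):
  B0 = {m0, n0}
  B1 = {m1, n1}
m0 ∈ B0, n0 ∈ B0 → same block
Bisimilar ⇒ trace-equivalent.

traces(P) = traces(Q)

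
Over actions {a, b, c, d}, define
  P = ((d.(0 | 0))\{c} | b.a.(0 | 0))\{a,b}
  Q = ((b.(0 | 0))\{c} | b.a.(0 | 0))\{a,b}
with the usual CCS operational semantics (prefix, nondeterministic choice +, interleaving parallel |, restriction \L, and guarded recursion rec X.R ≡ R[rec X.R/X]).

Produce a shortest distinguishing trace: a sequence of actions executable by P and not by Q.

d

LTS(P): 2 reachable states
  m0 = ((d.(0 | 0))\{c} | b.a.(0 | 0))\{a,b} has moves —d→ m1
  m1 = ((0 | 0)\{c} | b.a.(0 | 0))\{a,b} has moves ·
LTS(Q): 1 reachable states
  n0 = ((b.(0 | 0))\{c} | b.a.(0 | 0))\{a,b} has moves ·
Trace ⟨d⟩ through P, begin at {m0}:
  step 1 (d): {m1}
  P completes σ.
Trace ⟨d⟩ through Q, begin at {n0}:
  step 1 (d): ∅ (Q stuck)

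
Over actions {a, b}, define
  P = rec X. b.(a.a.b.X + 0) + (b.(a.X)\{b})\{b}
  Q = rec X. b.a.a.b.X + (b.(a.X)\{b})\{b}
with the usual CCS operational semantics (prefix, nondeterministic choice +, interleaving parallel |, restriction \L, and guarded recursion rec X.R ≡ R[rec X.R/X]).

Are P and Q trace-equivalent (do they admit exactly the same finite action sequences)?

LTS(P): 4 reachable states
  u0 = rec X. b.(a.a.b.X + 0) + (b.(a.X)\{b})\{b} → ··b··> u1
  u1 = a.a.b.(rec X. b.(a.a.b.X + 0) + (b.(a.X)\{b})\{b}) + 0 → ··a··> u2
  u2 = a.b.(rec X. b.(a.a.b.X + 0) + (b.(a.X)\{b})\{b}) → ··a··> u3
  u3 = b.(rec X. b.(a.a.b.X + 0) + (b.(a.X)\{b})\{b}) → ··b··> u0
LTS(Q): 4 reachable states
  v0 = rec X. b.a.a.b.X + (b.(a.X)\{b})\{b} → ··b··> v1
  v1 = a.a.b.(rec X. b.a.a.b.X + (b.(a.X)\{b})\{b}) → ··a··> v2
  v2 = a.b.(rec X. b.a.a.b.X + (b.(a.X)\{b})\{b}) → ··a··> v3
  v3 = b.(rec X. b.a.a.b.X + (b.(a.X)\{b})\{b}) → ··b··> v0
Coarsest stable partition (strong bisimilarity classes):
  B0 = {u0, v0}
  B1 = {u1, v1}
  B2 = {u2, v2}
  B3 = {u3, v3}
u0 ∈ B0, v0 ∈ B0 → same block
Bisimilar ⇒ trace-equivalent.

YES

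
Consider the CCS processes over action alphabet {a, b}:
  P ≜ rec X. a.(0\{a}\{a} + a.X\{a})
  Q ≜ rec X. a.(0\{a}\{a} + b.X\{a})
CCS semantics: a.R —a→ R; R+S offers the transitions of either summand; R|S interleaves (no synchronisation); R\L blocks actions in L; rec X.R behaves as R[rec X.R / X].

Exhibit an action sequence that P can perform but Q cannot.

Reachable graph of P (3 states):
  p0 = rec X. a.(0\{a}\{a} + a.X\{a}) :: -a-> p1
  p1 = 0\{a}\{a} + a.(rec X. a.(0\{a}\{a} + a.X\{a}))\{a} :: -a-> p2
  p2 = (rec X. a.(0\{a}\{a} + a.X\{a}))\{a} :: deadlocked
Reachable graph of Q (3 states):
  q0 = rec X. a.(0\{a}\{a} + b.X\{a}) :: -a-> q1
  q1 = 0\{a}\{a} + b.(rec X. a.(0\{a}\{a} + b.X\{a}))\{a} :: -b-> q2
  q2 = (rec X. a.(0\{a}\{a} + b.X\{a}))\{a} :: deadlocked
Trace ⟨aa⟩ through P, begin at {p0}:
  after a @ step 1: {p1}
  after a @ step 2: {p2}
  ✓ P
Trace ⟨aa⟩ through Q, begin at {q0}:
  after a @ step 1: {q1}
  after a @ step 2: no successor for Q

aa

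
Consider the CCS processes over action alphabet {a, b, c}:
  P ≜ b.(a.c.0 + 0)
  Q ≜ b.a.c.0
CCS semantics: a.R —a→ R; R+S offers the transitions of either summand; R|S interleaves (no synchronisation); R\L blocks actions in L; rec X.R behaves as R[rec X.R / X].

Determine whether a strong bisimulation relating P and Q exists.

LTS(P): 4 reachable states
  p0 = b.(a.c.0 + 0) ⊢ =b=> p1
  p1 = a.c.0 + 0 ⊢ =a=> p2
  p2 = c.0 ⊢ =c=> p3
  p3 = 0 ⊢ ∅
LTS(Q): 4 reachable states
  q0 = b.a.c.0 ⊢ =b=> q1
  q1 = a.c.0 ⊢ =a=> q2
  q2 = c.0 ⊢ =c=> q3
  q3 = 0 ⊢ ∅
Coarsest stable partition (strong bisimilarity classes):
  B0 = {p0, q0}
  B1 = {p1, q1}
  B2 = {p2, q2}
  B3 = {p3, q3}
p0 ∈ B0, q0 ∈ B0 → same block

P ~ Q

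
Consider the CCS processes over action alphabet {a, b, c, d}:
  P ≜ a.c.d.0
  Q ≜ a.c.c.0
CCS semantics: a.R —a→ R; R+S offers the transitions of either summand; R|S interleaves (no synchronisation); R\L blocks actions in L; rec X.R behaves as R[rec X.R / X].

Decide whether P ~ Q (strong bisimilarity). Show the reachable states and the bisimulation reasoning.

P's transition system — 4 states:
  s0 = a.c.d.0 has moves —a→ s1
  s1 = c.d.0 has moves —c→ s2
  s2 = d.0 has moves —d→ s3
  s3 = 0 has moves ∅
Q's transition system — 4 states:
  t0 = a.c.c.0 has moves —a→ t1
  t1 = c.c.0 has moves —c→ t2
  t2 = c.0 has moves —c→ t3
  t3 = 0 has moves ∅
Coarsest stable partition (strong bisimilarity classes):
  B0 = {s0}
  B1 = {s1}
  B2 = {s2}
  B3 = {s3, t3}
  B4 = {t0}
  B5 = {t1}
  B6 = {t2}
s0 ∈ B0, t0 ∈ B4 → different blocks

P ≁ Q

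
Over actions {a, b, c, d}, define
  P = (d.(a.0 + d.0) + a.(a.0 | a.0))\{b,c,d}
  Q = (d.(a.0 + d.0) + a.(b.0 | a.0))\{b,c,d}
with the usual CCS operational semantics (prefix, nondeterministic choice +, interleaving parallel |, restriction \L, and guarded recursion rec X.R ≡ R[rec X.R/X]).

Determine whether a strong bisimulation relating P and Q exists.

Reachable graph of P (5 states):
  m0 = (d.(a.0 + d.0) + a.(a.0 | a.0))\{b,c,d} :: -a-> m1
  m1 = (a.0 | a.0)\{b,c,d} :: -a-> m2, -a-> m3
  m2 = (0 | a.0)\{b,c,d} :: -a-> m4
  m3 = (a.0 | 0)\{b,c,d} :: -a-> m4
  m4 = (0 | 0)\{b,c,d} :: ·
Reachable graph of Q (3 states):
  n0 = (d.(a.0 + d.0) + a.(b.0 | a.0))\{b,c,d} :: -a-> n1
  n1 = (b.0 | a.0)\{b,c,d} :: -a-> n2
  n2 = (b.0 | 0)\{b,c,d} :: ·
Bisimilarity quotient blocks:
  B0 = {m0}
  B1 = {m1, n0}
  B2 = {m2, m3, n1}
  B3 = {m4, n2}
m0 ∈ B0, n0 ∈ B1 → different blocks

not bisimilar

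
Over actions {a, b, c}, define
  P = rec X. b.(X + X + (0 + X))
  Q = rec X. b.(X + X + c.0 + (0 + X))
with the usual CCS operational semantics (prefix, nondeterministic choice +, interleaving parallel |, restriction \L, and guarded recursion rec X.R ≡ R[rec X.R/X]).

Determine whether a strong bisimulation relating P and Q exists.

P ≁ Q

P's transition system — 2 states:
  u0 = rec X. b.(X + X + (0 + X)) has moves ··b··> u1
  u1 = (rec X. b.(X + X + (0 + X))) + (rec X. b.(X + X + (0 + X))) + (0 + (rec X. b.(X + X + (0 + X)))) has moves ··b··> u1
Q's transition system — 3 states:
  v0 = rec X. b.(X + X + c.0 + (0 + X)) has moves ··b··> v1
  v1 = (rec X. b.(X + X + c.0 + (0 + X))) + (rec X. b.(X + X + c.0 + (0 + X))) + c.0 + (0 + (rec X. b.(X + X + c.0 + (0 + X)))) has moves ··b··> v1, ··c··> v2
  v2 = 0 has moves stopped
Coarsest stable partition (strong bisimilarity classes):
  B0 = {u0, u1}
  B1 = {v0}
  B2 = {v1}
  B3 = {v2}
u0 ∈ B0, v0 ∈ B1 → different blocks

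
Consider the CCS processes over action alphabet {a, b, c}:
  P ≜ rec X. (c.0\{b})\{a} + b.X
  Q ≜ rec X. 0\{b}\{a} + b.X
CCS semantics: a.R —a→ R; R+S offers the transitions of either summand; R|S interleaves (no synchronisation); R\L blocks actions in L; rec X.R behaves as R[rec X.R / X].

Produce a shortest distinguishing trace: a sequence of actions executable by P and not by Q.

c

LTS(P): 2 reachable states
  m0 = rec X. (c.0\{b})\{a} + b.X | —b→ m0, —c→ m1
  m1 = 0\{b}\{a} | stopped
LTS(Q): 1 reachable states
  n0 = rec X. 0\{b}\{a} + b.X | —b→ n0
Trace ⟨c⟩ through P, begin at {m0}:
  [1] c ⇒ {m1}
  P completes σ.
Trace ⟨c⟩ through Q, begin at {n0}:
  [1] c ⇒ ∅ (Q stuck)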